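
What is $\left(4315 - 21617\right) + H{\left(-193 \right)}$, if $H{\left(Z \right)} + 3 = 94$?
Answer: $-17211$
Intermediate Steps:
$H{\left(Z \right)} = 91$ ($H{\left(Z \right)} = -3 + 94 = 91$)
$\left(4315 - 21617\right) + H{\left(-193 \right)} = \left(4315 - 21617\right) + 91 = -17302 + 91 = -17211$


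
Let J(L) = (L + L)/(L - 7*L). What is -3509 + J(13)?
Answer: -10528/3 ≈ -3509.3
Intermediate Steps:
J(L) = -⅓ (J(L) = (2*L)/((-6*L)) = (2*L)*(-1/(6*L)) = -⅓)
-3509 + J(13) = -3509 - ⅓ = -10528/3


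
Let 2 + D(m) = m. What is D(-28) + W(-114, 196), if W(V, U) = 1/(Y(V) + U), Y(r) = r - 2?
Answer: -2399/80 ≈ -29.987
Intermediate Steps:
D(m) = -2 + m
Y(r) = -2 + r
W(V, U) = 1/(-2 + U + V) (W(V, U) = 1/((-2 + V) + U) = 1/(-2 + U + V))
D(-28) + W(-114, 196) = (-2 - 28) + 1/(-2 + 196 - 114) = -30 + 1/80 = -2399/80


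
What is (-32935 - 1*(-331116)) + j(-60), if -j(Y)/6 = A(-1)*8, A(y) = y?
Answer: 298229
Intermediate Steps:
j(Y) = 48 (j(Y) = -(-6)*8 = -6*(-8) = 48)
(-32935 - 1*(-331116)) + j(-60) = (-32935 - 1*(-331116)) + 48 = (-32935 + 331116) + 48 = 298181 + 48 = 298229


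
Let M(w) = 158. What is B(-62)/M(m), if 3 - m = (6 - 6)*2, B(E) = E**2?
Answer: 1922/79 ≈ 24.329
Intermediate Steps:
m = 3 (m = 3 - (6 - 6)*2 = 3 - 0*2 = 3 - 1*0 = 3 + 0 = 3)
B(-62)/M(m) = (-62)**2/158 = 3844*(1/158) = 1922/79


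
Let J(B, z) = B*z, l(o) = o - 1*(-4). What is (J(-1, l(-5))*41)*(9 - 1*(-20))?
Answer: 1189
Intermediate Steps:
l(o) = 4 + o (l(o) = o + 4 = 4 + o)
(J(-1, l(-5))*41)*(9 - 1*(-20)) = (-(4 - 5)*41)*(9 - 1*(-20)) = (-1*(-1)*41)*(9 + 20) = (1*41)*29 = 41*29 = 1189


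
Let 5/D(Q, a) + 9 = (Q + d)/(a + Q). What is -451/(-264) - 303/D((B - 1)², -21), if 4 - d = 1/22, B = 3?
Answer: 12913411/22440 ≈ 575.46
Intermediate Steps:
d = 87/22 (d = 4 - 1/22 = 87/22 ≈ 3.9545)
D(Q, a) = 5/(-9 + (87/22 + Q)/(Q + a)) (D(Q, a) = 5/(-9 + (Q + 87/22)/(a + Q)) = 5/(-9 + (87/22 + Q)/(Q + a)))
-451/(-264) - 303/D((B - 1)², -21) = -451/(-264) - 303*(-87 + 176*(3 - 1)² + 198*(-21))/(110*(-(3 - 1)² - 1*(-21))) = -451*(-1/264) - 303*(-87 + 176*2² - 4158)/(110*(-1*2² + 21)) = 41/24 - 303*(-87 + 176*4 - 4158)/(110*(-1*4 + 21)) = 41/24 - 303*(-87 + 704 - 4158)/(110*(-4 + 21)) = 41/24 - 303/(110*17/(-3541)) = 41/24 - 303/(110*(-1/3541)*17) = 41/24 - 303/(-1870/3541) = 41/24 - 303*(-3541/1870) = 41/24 + 1072923/1870 = 12913411/22440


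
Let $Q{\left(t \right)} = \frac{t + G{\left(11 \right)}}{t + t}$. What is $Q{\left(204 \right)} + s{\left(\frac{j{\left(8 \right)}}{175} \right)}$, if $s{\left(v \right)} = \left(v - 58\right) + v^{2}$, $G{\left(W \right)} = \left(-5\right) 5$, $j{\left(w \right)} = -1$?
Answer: $- \frac{719299117}{12495000} \approx -57.567$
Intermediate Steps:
$G{\left(W \right)} = -25$
$s{\left(v \right)} = -58 + v + v^{2}$ ($s{\left(v \right)} = \left(-58 + v\right) + v^{2} = -58 + v + v^{2}$)
$Q{\left(t \right)} = \frac{-25 + t}{2 t}$ ($Q{\left(t \right)} = \frac{t - 25}{t + t} = \frac{-25 + t}{2 t}$)
$Q{\left(204 \right)} + s{\left(\frac{j{\left(8 \right)}}{175} \right)} = \frac{-25 + 204}{2 \cdot 204} - \left(\frac{10151}{175} - \frac{1}{30625}\right) = \frac{1}{2} \cdot \frac{1}{204} \cdot 179 - \left(\frac{10151}{175} - \frac{1}{30625}\right) = \frac{179}{408} - \left(\frac{10151}{175} - \frac{1}{30625}\right) = \frac{179}{408} - \frac{1776424}{30625} = - \frac{719299117}{12495000}$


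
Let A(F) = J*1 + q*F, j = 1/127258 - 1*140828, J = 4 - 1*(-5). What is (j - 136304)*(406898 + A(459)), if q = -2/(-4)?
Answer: -28717180903857015/254516 ≈ -1.1283e+11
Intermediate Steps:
J = 9 (J = 4 + 5 = 9)
q = ½ (q = -2*(-¼) = ½ ≈ 0.50000)
j = -17921489623/127258 (j = 1/127258 - 140828 = -17921489623/127258 ≈ -1.4083e+5)
A(F) = 9 + F/2 (A(F) = 9*1 + F/2 = 9 + F/2)
(j - 136304)*(406898 + A(459)) = (-17921489623/127258 - 136304)*(406898 + (9 + (½)*459)) = -35267264055*(406898 + (9 + 459/2))/127258 = -35267264055*(406898 + 477/2)/127258 = -35267264055/127258*814273/2 = -28717180903857015/254516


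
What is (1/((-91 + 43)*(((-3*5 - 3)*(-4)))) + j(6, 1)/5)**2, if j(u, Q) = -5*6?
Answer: 430023169/11943936 ≈ 36.003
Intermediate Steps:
j(u, Q) = -30
(1/((-91 + 43)*(((-3*5 - 3)*(-4)))) + j(6, 1)/5)**2 = (1/((-91 + 43)*(((-3*5 - 3)*(-4)))) - 30/5)**2 = (1/((-48)*(((-15 - 3)*(-4)))) - 30*1/5)**2 = (-1/(48*((-18*(-4)))) - 6)**2 = (-1/48/72 - 6)**2 = (-1/48*1/72 - 6)**2 = (-1/3456 - 6)**2 = (-20737/3456)**2 = 430023169/11943936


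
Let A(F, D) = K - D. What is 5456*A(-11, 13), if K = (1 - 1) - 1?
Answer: -76384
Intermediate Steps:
K = -1 (K = 0 - 1 = -1)
A(F, D) = -1 - D
5456*A(-11, 13) = 5456*(-1 - 1*13) = 5456*(-1 - 13) = 5456*(-14) = -76384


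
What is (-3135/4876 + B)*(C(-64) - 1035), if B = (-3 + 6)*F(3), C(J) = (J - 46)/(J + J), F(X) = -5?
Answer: 5048260875/312064 ≈ 16177.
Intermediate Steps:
C(J) = (-46 + J)/(2*J) (C(J) = (-46 + J)/((2*J)) = (-46 + J)*(1/(2*J)) = (-46 + J)/(2*J))
B = -15 (B = (-3 + 6)*(-5) = 3*(-5) = -15)
(-3135/4876 + B)*(C(-64) - 1035) = (-3135/4876 - 15)*((½)*(-46 - 64)/(-64) - 1035) = (-3135*1/4876 - 15)*((½)*(-1/64)*(-110) - 1035) = (-3135/4876 - 15)*(55/64 - 1035) = -76275/4876*(-66185/64) = 5048260875/312064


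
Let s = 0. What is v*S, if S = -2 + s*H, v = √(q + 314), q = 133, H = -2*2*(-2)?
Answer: -2*√447 ≈ -42.285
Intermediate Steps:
H = 8 (H = -4*(-2) = 8)
v = √447 (v = √(133 + 314) = √447 ≈ 21.142)
S = -2 (S = -2 + 0*8 = -2 + 0 = -2)
v*S = √447*(-2) = -2*√447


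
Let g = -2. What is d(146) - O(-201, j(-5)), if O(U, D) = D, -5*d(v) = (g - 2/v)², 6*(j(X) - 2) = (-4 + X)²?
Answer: -869213/53290 ≈ -16.311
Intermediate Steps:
j(X) = 2 + (-4 + X)²/6
d(v) = -(-2 - 2/v)²/5
d(146) - O(-201, j(-5)) = -⅘*(1 + 146)²/146² - (2 + (-4 - 5)²/6) = -⅘*1/21316*147² - (2 + (⅙)*(-9)²) = -⅘*1/21316*21609 - (2 + (⅙)*81) = -21609/26645 - (2 + 27/2) = -21609/26645 - 1*31/2 = -21609/26645 - 31/2 = -869213/53290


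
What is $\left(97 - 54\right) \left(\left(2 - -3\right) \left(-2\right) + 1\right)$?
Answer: $-387$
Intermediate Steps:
$\left(97 - 54\right) \left(\left(2 - -3\right) \left(-2\right) + 1\right) = 43 \left(\left(2 + 3\right) \left(-2\right) + 1\right) = 43 \left(5 \left(-2\right) + 1\right) = 43 \left(-10 + 1\right) = 43 \left(-9\right) = -387$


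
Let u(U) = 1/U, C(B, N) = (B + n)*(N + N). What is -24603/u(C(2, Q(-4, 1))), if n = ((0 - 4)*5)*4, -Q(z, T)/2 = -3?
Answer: 23028408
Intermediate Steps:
Q(z, T) = 6 (Q(z, T) = -2*(-3) = 6)
n = -80 (n = -4*5*4 = -20*4 = -80)
C(B, N) = 2*N*(-80 + B) (C(B, N) = (B - 80)*(N + N) = (-80 + B)*(2*N) = 2*N*(-80 + B))
-24603/u(C(2, Q(-4, 1))) = -24603*2*6*(-80 + 2) = -24603*2*6*(-78) = -24603/(1/(-936)) = -24603/(-1/936) = -24603*(-936) = 23028408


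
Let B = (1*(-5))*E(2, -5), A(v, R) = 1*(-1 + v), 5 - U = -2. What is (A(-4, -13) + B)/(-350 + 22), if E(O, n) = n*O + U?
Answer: -5/164 ≈ -0.030488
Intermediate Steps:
U = 7 (U = 5 - 1*(-2) = 5 + 2 = 7)
A(v, R) = -1 + v
E(O, n) = 7 + O*n (E(O, n) = n*O + 7 = O*n + 7 = 7 + O*n)
B = 15 (B = (1*(-5))*(7 + 2*(-5)) = -5*(7 - 10) = -5*(-3) = 15)
(A(-4, -13) + B)/(-350 + 22) = ((-1 - 4) + 15)/(-350 + 22) = (-5 + 15)/(-328) = 10*(-1/328) = -5/164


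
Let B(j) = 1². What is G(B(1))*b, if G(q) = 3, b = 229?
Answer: 687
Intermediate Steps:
B(j) = 1
G(B(1))*b = 3*229 = 687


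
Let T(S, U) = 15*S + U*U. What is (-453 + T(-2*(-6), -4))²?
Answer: 66049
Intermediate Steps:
T(S, U) = U² + 15*S (T(S, U) = 15*S + U² = U² + 15*S)
(-453 + T(-2*(-6), -4))² = (-453 + ((-4)² + 15*(-2*(-6))))² = (-453 + (16 + 15*12))² = (-453 + (16 + 180))² = (-453 + 196)² = (-257)² = 66049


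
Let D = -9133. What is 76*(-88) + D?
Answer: -15821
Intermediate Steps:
76*(-88) + D = 76*(-88) - 9133 = -6688 - 9133 = -15821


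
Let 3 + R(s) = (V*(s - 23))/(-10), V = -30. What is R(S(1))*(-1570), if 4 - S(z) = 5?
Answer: 117750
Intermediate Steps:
S(z) = -1 (S(z) = 4 - 1*5 = 4 - 5 = -1)
R(s) = -72 + 3*s (R(s) = -3 - 30*(s - 23)/(-10) = -3 - 30*(-23 + s)*(-1/10) = -3 + (690 - 30*s)*(-1/10) = -3 + (-69 + 3*s) = -72 + 3*s)
R(S(1))*(-1570) = (-72 + 3*(-1))*(-1570) = (-72 - 3)*(-1570) = -75*(-1570) = 117750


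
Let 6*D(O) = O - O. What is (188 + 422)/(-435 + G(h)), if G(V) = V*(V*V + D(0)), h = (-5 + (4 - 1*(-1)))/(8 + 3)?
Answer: -122/87 ≈ -1.4023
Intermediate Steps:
h = 0 (h = (-5 + (4 + 1))/11 = (-5 + 5)*(1/11) = 0*(1/11) = 0)
D(O) = 0 (D(O) = (O - O)/6 = (⅙)*0 = 0)
G(V) = V³ (G(V) = V*(V*V + 0) = V*(V² + 0) = V*V² = V³)
(188 + 422)/(-435 + G(h)) = (188 + 422)/(-435 + 0³) = 610/(-435 + 0) = 610/(-435) = 610*(-1/435) = -122/87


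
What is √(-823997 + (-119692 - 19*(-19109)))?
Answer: I*√580618 ≈ 761.98*I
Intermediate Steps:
√(-823997 + (-119692 - 19*(-19109))) = √(-823997 + (-119692 - 1*(-363071))) = √(-823997 + (-119692 + 363071)) = √(-823997 + 243379) = √(-580618) = I*√580618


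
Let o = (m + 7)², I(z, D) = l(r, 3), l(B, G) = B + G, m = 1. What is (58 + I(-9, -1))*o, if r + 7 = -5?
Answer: 3136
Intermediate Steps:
r = -12 (r = -7 - 5 = -12)
I(z, D) = -9 (I(z, D) = -12 + 3 = -9)
o = 64 (o = (1 + 7)² = 8² = 64)
(58 + I(-9, -1))*o = (58 - 9)*64 = 49*64 = 3136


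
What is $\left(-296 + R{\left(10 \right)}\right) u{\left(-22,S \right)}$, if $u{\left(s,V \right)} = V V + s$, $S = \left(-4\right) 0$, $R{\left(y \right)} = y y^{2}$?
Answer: $-15488$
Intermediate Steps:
$R{\left(y \right)} = y^{3}$
$S = 0$
$u{\left(s,V \right)} = s + V^{2}$ ($u{\left(s,V \right)} = V^{2} + s = s + V^{2}$)
$\left(-296 + R{\left(10 \right)}\right) u{\left(-22,S \right)} = \left(-296 + 10^{3}\right) \left(-22 + 0^{2}\right) = \left(-296 + 1000\right) \left(-22 + 0\right) = 704 \left(-22\right) = -15488$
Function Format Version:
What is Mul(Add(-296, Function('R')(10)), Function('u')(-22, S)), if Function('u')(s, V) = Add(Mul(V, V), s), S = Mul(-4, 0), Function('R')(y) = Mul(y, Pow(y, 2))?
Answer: -15488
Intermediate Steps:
Function('R')(y) = Pow(y, 3)
S = 0
Function('u')(s, V) = Add(s, Pow(V, 2)) (Function('u')(s, V) = Add(Pow(V, 2), s) = Add(s, Pow(V, 2)))
Mul(Add(-296, Function('R')(10)), Function('u')(-22, S)) = Mul(Add(-296, Pow(10, 3)), Add(-22, Pow(0, 2))) = Mul(Add(-296, 1000), Add(-22, 0)) = Mul(704, -22) = -15488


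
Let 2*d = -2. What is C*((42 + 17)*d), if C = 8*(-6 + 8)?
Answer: -944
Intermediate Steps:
d = -1 (d = (1/2)*(-2) = -1)
C = 16 (C = 8*2 = 16)
C*((42 + 17)*d) = 16*((42 + 17)*(-1)) = 16*(59*(-1)) = 16*(-59) = -944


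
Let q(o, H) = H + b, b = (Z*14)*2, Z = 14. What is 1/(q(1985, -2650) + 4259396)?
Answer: 1/4257138 ≈ 2.3490e-7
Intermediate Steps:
b = 392 (b = (14*14)*2 = 196*2 = 392)
q(o, H) = 392 + H (q(o, H) = H + 392 = 392 + H)
1/(q(1985, -2650) + 4259396) = 1/((392 - 2650) + 4259396) = 1/(-2258 + 4259396) = 1/4257138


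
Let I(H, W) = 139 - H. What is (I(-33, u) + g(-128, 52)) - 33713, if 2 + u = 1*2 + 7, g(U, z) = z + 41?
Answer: -33448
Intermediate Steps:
g(U, z) = 41 + z
u = 7 (u = -2 + (1*2 + 7) = -2 + (2 + 7) = -2 + 9 = 7)
(I(-33, u) + g(-128, 52)) - 33713 = ((139 - 1*(-33)) + (41 + 52)) - 33713 = ((139 + 33) + 93) - 33713 = (172 + 93) - 33713 = 265 - 33713 = -33448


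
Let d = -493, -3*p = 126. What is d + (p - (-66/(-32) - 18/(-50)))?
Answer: -214969/400 ≈ -537.42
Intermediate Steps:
p = -42 (p = -⅓*126 = -42)
d + (p - (-66/(-32) - 18/(-50))) = -493 + (-42 - (-66/(-32) - 18/(-50))) = -493 + (-42 - (-66*(-1/32) - 18*(-1/50))) = -493 + (-42 - (33/16 + 9/25)) = -493 + (-42 - 1*969/400) = -493 + (-42 - 969/400) = -493 - 17769/400 = -214969/400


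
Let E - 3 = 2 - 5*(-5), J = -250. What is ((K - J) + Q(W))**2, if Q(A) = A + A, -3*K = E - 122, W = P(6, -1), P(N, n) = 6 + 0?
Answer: 770884/9 ≈ 85654.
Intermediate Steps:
P(N, n) = 6
E = 30 (E = 3 + (2 - 5*(-5)) = 3 + (2 + 25) = 3 + 27 = 30)
W = 6
K = 92/3 (K = -(30 - 122)/3 = -1/3*(-92) = 92/3 ≈ 30.667)
Q(A) = 2*A
((K - J) + Q(W))**2 = ((92/3 - 1*(-250)) + 2*6)**2 = ((92/3 + 250) + 12)**2 = (842/3 + 12)**2 = (878/3)**2 = 770884/9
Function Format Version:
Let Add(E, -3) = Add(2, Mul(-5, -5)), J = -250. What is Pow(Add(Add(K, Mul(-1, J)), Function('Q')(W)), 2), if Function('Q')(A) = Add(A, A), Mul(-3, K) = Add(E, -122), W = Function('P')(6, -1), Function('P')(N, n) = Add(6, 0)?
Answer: Rational(770884, 9) ≈ 85654.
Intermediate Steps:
Function('P')(N, n) = 6
E = 30 (E = Add(3, Add(2, Mul(-5, -5))) = Add(3, Add(2, 25)) = Add(3, 27) = 30)
W = 6
K = Rational(92, 3) (K = Mul(Rational(-1, 3), Add(30, -122)) = Mul(Rational(-1, 3), -92) = Rational(92, 3) ≈ 30.667)
Function('Q')(A) = Mul(2, A)
Pow(Add(Add(K, Mul(-1, J)), Function('Q')(W)), 2) = Pow(Add(Add(Rational(92, 3), Mul(-1, -250)), Mul(2, 6)), 2) = Pow(Add(Add(Rational(92, 3), 250), 12), 2) = Pow(Add(Rational(842, 3), 12), 2) = Pow(Rational(878, 3), 2) = Rational(770884, 9)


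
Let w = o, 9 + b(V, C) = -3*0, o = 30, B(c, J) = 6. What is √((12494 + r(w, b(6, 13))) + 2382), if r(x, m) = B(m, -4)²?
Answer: 8*√233 ≈ 122.11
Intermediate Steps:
b(V, C) = -9 (b(V, C) = -9 - 3*0 = -9 + 0 = -9)
w = 30
r(x, m) = 36 (r(x, m) = 6² = 36)
√((12494 + r(w, b(6, 13))) + 2382) = √((12494 + 36) + 2382) = √(12530 + 2382) = √14912 = 8*√233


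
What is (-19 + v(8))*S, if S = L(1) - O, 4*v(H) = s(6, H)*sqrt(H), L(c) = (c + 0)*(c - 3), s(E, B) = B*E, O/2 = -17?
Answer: -608 + 768*sqrt(2) ≈ 478.12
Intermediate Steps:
O = -34 (O = 2*(-17) = -34)
L(c) = c*(-3 + c)
v(H) = 3*H**(3/2)/2 (v(H) = ((H*6)*sqrt(H))/4 = ((6*H)*sqrt(H))/4 = (6*H**(3/2))/4 = 3*H**(3/2)/2)
S = 32 (S = 1*(-3 + 1) - 1*(-34) = 1*(-2) + 34 = -2 + 34 = 32)
(-19 + v(8))*S = (-19 + 3*8**(3/2)/2)*32 = (-19 + 3*(16*sqrt(2))/2)*32 = (-19 + 24*sqrt(2))*32 = -608 + 768*sqrt(2)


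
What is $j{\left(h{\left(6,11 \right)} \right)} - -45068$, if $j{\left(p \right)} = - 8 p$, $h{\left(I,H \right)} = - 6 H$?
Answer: $45596$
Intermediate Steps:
$j{\left(h{\left(6,11 \right)} \right)} - -45068 = - 8 \left(\left(-6\right) 11\right) - -45068 = \left(-8\right) \left(-66\right) + 45068 = 528 + 45068 = 45596$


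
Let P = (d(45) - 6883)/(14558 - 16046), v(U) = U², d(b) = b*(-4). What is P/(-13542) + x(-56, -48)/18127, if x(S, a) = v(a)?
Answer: 46298711783/365268040992 ≈ 0.12675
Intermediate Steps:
d(b) = -4*b
x(S, a) = a²
P = 7063/1488 (P = (-4*45 - 6883)/(14558 - 16046) = (-180 - 6883)/(-1488) = -7063*(-1/1488) = 7063/1488 ≈ 4.7466)
P/(-13542) + x(-56, -48)/18127 = (7063/1488)/(-13542) + (-48)²/18127 = (7063/1488)*(-1/13542) + 2304*(1/18127) = -7063/20150496 + 2304/18127 = 46298711783/365268040992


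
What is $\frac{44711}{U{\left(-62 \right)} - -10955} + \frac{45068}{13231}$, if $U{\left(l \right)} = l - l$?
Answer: $\frac{1085291181}{144945605} \approx 7.4876$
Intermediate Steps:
$U{\left(l \right)} = 0$
$\frac{44711}{U{\left(-62 \right)} - -10955} + \frac{45068}{13231} = \frac{44711}{0 - -10955} + \frac{45068}{13231} = \frac{44711}{0 + 10955} + 45068 \cdot \frac{1}{13231} = \frac{44711}{10955} + \frac{45068}{13231} = \frac{1085291181}{144945605}$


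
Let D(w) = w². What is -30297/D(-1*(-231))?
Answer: -10099/17787 ≈ -0.56777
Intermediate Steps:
-30297/D(-1*(-231)) = -30297/((-1*(-231))²) = -30297/(231²) = -30297/53361 = -30297*1/53361 = -10099/17787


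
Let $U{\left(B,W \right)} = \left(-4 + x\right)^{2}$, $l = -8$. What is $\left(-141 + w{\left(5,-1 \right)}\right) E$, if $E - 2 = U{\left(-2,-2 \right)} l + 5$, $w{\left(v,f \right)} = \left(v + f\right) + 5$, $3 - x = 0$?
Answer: $132$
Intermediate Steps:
$x = 3$ ($x = 3 - 0 = 3 + 0 = 3$)
$U{\left(B,W \right)} = 1$ ($U{\left(B,W \right)} = \left(-4 + 3\right)^{2} = \left(-1\right)^{2} = 1$)
$w{\left(v,f \right)} = 5 + f + v$ ($w{\left(v,f \right)} = \left(f + v\right) + 5 = 5 + f + v$)
$E = -1$ ($E = 2 + \left(1 \left(-8\right) + 5\right) = 2 + \left(-8 + 5\right) = 2 - 3 = -1$)
$\left(-141 + w{\left(5,-1 \right)}\right) E = \left(-141 + \left(5 - 1 + 5\right)\right) \left(-1\right) = \left(-141 + 9\right) \left(-1\right) = \left(-132\right) \left(-1\right) = 132$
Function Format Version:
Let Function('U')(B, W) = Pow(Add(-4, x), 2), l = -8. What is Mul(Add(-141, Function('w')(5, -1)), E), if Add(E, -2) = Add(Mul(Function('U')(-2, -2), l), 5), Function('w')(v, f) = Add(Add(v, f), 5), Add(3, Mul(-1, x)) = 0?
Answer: 132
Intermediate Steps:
x = 3 (x = Add(3, Mul(-1, 0)) = Add(3, 0) = 3)
Function('U')(B, W) = 1 (Function('U')(B, W) = Pow(Add(-4, 3), 2) = Pow(-1, 2) = 1)
Function('w')(v, f) = Add(5, f, v) (Function('w')(v, f) = Add(Add(f, v), 5) = Add(5, f, v))
E = -1 (E = Add(2, Add(Mul(1, -8), 5)) = Add(2, Add(-8, 5)) = Add(2, -3) = -1)
Mul(Add(-141, Function('w')(5, -1)), E) = Mul(Add(-141, Add(5, -1, 5)), -1) = Mul(Add(-141, 9), -1) = Mul(-132, -1) = 132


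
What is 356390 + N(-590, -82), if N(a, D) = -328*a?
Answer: 549910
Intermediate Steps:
356390 + N(-590, -82) = 356390 - 328*(-590) = 356390 + 193520 = 549910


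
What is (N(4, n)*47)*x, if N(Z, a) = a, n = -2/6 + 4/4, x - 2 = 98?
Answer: 9400/3 ≈ 3133.3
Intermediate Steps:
x = 100 (x = 2 + 98 = 100)
n = ⅔ (n = -2*⅙ + 4*(¼) = -⅓ + 1 = ⅔ ≈ 0.66667)
(N(4, n)*47)*x = ((⅔)*47)*100 = (94/3)*100 = 9400/3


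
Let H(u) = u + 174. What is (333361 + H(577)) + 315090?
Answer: 649202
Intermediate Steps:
H(u) = 174 + u
(333361 + H(577)) + 315090 = (333361 + (174 + 577)) + 315090 = (333361 + 751) + 315090 = 334112 + 315090 = 649202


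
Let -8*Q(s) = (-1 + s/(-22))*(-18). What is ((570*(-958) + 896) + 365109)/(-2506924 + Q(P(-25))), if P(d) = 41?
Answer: 15844840/220609879 ≈ 0.071823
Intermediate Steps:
Q(s) = -9/4 - 9*s/88 (Q(s) = -(-1 + s/(-22))*(-18)/8 = -(-1 + s*(-1/22))*(-18)/8 = -(-1 - s/22)*(-18)/8 = -(18 + 9*s/11)/8 = -9/4 - 9*s/88)
((570*(-958) + 896) + 365109)/(-2506924 + Q(P(-25))) = ((570*(-958) + 896) + 365109)/(-2506924 + (-9/4 - 9/88*41)) = ((-546060 + 896) + 365109)/(-2506924 + (-9/4 - 369/88)) = (-545164 + 365109)/(-2506924 - 567/88) = -180055/(-220609879/88) = -180055*(-88/220609879) = 15844840/220609879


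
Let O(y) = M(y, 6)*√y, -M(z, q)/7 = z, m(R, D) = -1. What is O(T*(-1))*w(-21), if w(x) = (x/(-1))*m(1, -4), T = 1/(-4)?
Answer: 147/8 ≈ 18.375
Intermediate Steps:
T = -¼ ≈ -0.25000
w(x) = x (w(x) = (x/(-1))*(-1) = -x*(-1) = x)
M(z, q) = -7*z
O(y) = -7*y^(3/2) (O(y) = (-7*y)*√y = -7*y^(3/2))
O(T*(-1))*w(-21) = -7*(-¼*(-1))^(3/2)*(-21) = -7*(¼)^(3/2)*(-21) = -7*⅛*(-21) = -7/8*(-21) = 147/8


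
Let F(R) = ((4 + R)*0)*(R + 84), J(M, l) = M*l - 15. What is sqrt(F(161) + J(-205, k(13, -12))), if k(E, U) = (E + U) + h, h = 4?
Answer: 4*I*sqrt(65) ≈ 32.249*I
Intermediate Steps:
k(E, U) = 4 + E + U (k(E, U) = (E + U) + 4 = 4 + E + U)
J(M, l) = -15 + M*l
F(R) = 0 (F(R) = 0*(84 + R) = 0)
sqrt(F(161) + J(-205, k(13, -12))) = sqrt(0 + (-15 - 205*(4 + 13 - 12))) = sqrt(0 + (-15 - 205*5)) = sqrt(0 + (-15 - 1025)) = sqrt(0 - 1040) = sqrt(-1040) = 4*I*sqrt(65)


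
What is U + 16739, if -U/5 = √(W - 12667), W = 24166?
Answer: 16739 - 5*√11499 ≈ 16203.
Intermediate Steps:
U = -5*√11499 (U = -5*√(24166 - 12667) = -5*√11499 ≈ -536.17)
U + 16739 = -5*√11499 + 16739 = 16739 - 5*√11499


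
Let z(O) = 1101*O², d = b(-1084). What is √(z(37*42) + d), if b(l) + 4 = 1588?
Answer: 30*√2954249 ≈ 51564.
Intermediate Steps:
b(l) = 1584 (b(l) = -4 + 1588 = 1584)
d = 1584
√(z(37*42) + d) = √(1101*(37*42)² + 1584) = √(1101*1554² + 1584) = √(1101*2414916 + 1584) = √(2658822516 + 1584) = √2658824100 = 30*√2954249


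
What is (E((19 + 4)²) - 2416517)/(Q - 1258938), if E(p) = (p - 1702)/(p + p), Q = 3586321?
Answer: -111159833/107059618 ≈ -1.0383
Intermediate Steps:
E(p) = (-1702 + p)/(2*p) (E(p) = (-1702 + p)/((2*p)) = (-1702 + p)*(1/(2*p)) = (-1702 + p)/(2*p))
(E((19 + 4)²) - 2416517)/(Q - 1258938) = ((-1702 + (19 + 4)²)/(2*((19 + 4)²)) - 2416517)/(3586321 - 1258938) = ((-1702 + 23²)/(2*(23²)) - 2416517)/2327383 = ((½)*(-1702 + 529)/529 - 2416517)*(1/2327383) = ((½)*(1/529)*(-1173) - 2416517)*(1/2327383) = (-51/46 - 2416517)*(1/2327383) = -111159833/46*1/2327383 = -111159833/107059618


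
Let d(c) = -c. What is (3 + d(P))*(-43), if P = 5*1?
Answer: 86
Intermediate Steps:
P = 5
(3 + d(P))*(-43) = (3 - 1*5)*(-43) = (3 - 5)*(-43) = -2*(-43) = 86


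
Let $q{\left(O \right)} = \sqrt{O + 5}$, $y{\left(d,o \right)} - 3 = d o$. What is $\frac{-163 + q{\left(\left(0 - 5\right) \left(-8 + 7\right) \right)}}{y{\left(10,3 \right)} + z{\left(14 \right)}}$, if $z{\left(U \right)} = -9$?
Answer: $- \frac{163}{24} + \frac{\sqrt{10}}{24} \approx -6.6599$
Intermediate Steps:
$y{\left(d,o \right)} = 3 + d o$
$q{\left(O \right)} = \sqrt{5 + O}$
$\frac{-163 + q{\left(\left(0 - 5\right) \left(-8 + 7\right) \right)}}{y{\left(10,3 \right)} + z{\left(14 \right)}} = \frac{-163 + \sqrt{5 + \left(0 - 5\right) \left(-8 + 7\right)}}{\left(3 + 10 \cdot 3\right) - 9} = \frac{-163 + \sqrt{5 - -5}}{\left(3 + 30\right) - 9} = \frac{-163 + \sqrt{5 + 5}}{33 - 9} = \frac{-163 + \sqrt{10}}{24} = \left(-163 + \sqrt{10}\right) \frac{1}{24} = - \frac{163}{24} + \frac{\sqrt{10}}{24}$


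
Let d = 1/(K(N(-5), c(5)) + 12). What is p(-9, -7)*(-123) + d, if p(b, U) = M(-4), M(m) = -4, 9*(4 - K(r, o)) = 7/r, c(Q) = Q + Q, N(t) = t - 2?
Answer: 71349/145 ≈ 492.06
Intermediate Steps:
N(t) = -2 + t
c(Q) = 2*Q
K(r, o) = 4 - 7/(9*r)
p(b, U) = -4
d = 9/145 (d = 1/((4 - 7/(9*(-2 - 5))) + 12) = 1/((4 - 7/9/(-7)) + 12) = 1/((4 - 7/9*(-1/7)) + 12) = 1/((4 + 1/9) + 12) = 1/(37/9 + 12) = 1/(145/9) = 9/145 ≈ 0.062069)
p(-9, -7)*(-123) + d = -4*(-123) + 9/145 = 492 + 9/145 = 71349/145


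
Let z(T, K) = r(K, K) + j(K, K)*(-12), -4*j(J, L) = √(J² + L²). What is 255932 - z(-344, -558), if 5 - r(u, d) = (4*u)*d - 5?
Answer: 1501378 - 1674*√2 ≈ 1.4990e+6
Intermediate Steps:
j(J, L) = -√(J² + L²)/4
r(u, d) = 10 - 4*d*u (r(u, d) = 5 - ((4*u)*d - 5) = 5 - (4*d*u - 5) = 5 - (-5 + 4*d*u) = 5 + (5 - 4*d*u) = 10 - 4*d*u)
z(T, K) = 10 - 4*K² + 3*√2*√(K²) (z(T, K) = (10 - 4*K*K) - √(K² + K²)/4*(-12) = (10 - 4*K²) - √2*√(K²)/4*(-12) = (10 - 4*K²) + 3*√2*√(K²) = 10 - 4*K² + 3*√2*√(K²))
255932 - z(-344, -558) = 255932 - (10 - 4*(-558)² + 3*√2*√((-558)²)) = 255932 - (10 - 4*311364 + 3*√2*√311364) = 255932 - (10 - 1245456 + 3*√2*558) = 255932 - (10 - 1245456 + 1674*√2) = 255932 - (-1245446 + 1674*√2) = 255932 + (1245446 - 1674*√2) = 1501378 - 1674*√2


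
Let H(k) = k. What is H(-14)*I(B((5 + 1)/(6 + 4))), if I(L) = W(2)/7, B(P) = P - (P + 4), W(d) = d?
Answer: -4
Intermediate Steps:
B(P) = -4 (B(P) = P - (4 + P) = P + (-4 - P) = -4)
I(L) = 2/7
H(-14)*I(B((5 + 1)/(6 + 4))) = -14*2/7 = -4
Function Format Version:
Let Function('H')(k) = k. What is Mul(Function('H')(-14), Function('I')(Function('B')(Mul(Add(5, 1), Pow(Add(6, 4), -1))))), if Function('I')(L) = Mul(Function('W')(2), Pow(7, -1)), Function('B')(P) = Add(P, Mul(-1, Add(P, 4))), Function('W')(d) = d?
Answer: -4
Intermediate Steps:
Function('B')(P) = -4 (Function('B')(P) = Add(P, Mul(-1, Add(4, P))) = Add(P, Add(-4, Mul(-1, P))) = -4)
Function('I')(L) = Rational(2, 7) (Function('I')(L) = Mul(2, Pow(7, -1)) = Mul(2, Rational(1, 7)) = Rational(2, 7))
Mul(Function('H')(-14), Function('I')(Function('B')(Mul(Add(5, 1), Pow(Add(6, 4), -1))))) = Mul(-14, Rational(2, 7)) = -4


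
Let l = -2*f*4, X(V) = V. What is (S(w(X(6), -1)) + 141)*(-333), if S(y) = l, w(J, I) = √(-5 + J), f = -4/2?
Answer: -52281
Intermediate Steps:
f = -2 (f = -4*½ = -2)
l = 16 (l = -2*(-2)*4 = 4*4 = 16)
S(y) = 16
(S(w(X(6), -1)) + 141)*(-333) = (16 + 141)*(-333) = 157*(-333) = -52281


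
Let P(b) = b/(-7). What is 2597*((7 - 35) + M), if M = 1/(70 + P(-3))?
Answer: -35830809/493 ≈ -72679.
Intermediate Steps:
P(b) = -b/7 (P(b) = b*(-⅐) = -b/7)
M = 7/493 (M = 1/(70 - ⅐*(-3)) = 1/(70 + 3/7) = 1/(493/7) = 7/493 ≈ 0.014199)
2597*((7 - 35) + M) = 2597*((7 - 35) + 7/493) = 2597*(-28 + 7/493) = 2597*(-13797/493) = -35830809/493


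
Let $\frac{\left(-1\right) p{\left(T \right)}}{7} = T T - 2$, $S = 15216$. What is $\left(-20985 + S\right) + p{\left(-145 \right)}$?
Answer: $-152930$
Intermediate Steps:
$p{\left(T \right)} = 14 - 7 T^{2}$ ($p{\left(T \right)} = - 7 \left(T T - 2\right) = - 7 \left(T^{2} - 2\right) = - 7 \left(-2 + T^{2}\right) = 14 - 7 T^{2}$)
$\left(-20985 + S\right) + p{\left(-145 \right)} = \left(-20985 + 15216\right) + \left(14 - 7 \left(-145\right)^{2}\right) = -5769 + \left(14 - 147175\right) = -5769 - 147161 = -152930$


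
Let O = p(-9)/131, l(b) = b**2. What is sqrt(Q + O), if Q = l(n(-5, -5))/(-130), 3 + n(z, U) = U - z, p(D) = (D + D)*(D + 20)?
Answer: 3*I*sqrt(50936730)/17030 ≈ 1.2573*I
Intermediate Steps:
p(D) = 2*D*(20 + D) (p(D) = (2*D)*(20 + D) = 2*D*(20 + D))
n(z, U) = -3 + U - z (n(z, U) = -3 + (U - z) = -3 + U - z)
O = -198/131 (O = (2*(-9)*(20 - 9))/131 = (2*(-9)*11)*(1/131) = -198*1/131 = -198/131 ≈ -1.5114)
Q = -9/130 (Q = (-3 - 5 - 1*(-5))**2/(-130) = (-3 - 5 + 5)**2*(-1/130) = (-3)**2*(-1/130) = 9*(-1/130) = -9/130 ≈ -0.069231)
sqrt(Q + O) = sqrt(-9/130 - 198/131) = sqrt(-26919/17030) = 3*I*sqrt(50936730)/17030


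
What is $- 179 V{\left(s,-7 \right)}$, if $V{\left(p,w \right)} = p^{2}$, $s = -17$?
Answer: $-51731$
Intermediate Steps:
$- 179 V{\left(s,-7 \right)} = - 179 \left(-17\right)^{2} = \left(-179\right) 289 = -51731$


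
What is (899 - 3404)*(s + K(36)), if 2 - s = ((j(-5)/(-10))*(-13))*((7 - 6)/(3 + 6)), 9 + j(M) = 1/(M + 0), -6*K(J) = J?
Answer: 100367/15 ≈ 6691.1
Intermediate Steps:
K(J) = -J/6
j(M) = -9 + 1/M (j(M) = -9 + 1/(M + 0) = -9 + 1/M)
s = 749/225 (s = 2 - ((-9 + 1/(-5))/(-10))*(-13)*(7 - 6)/(3 + 6) = 2 - ((-9 - ⅕)*(-⅒))*(-13)*1/9 = 2 - -46/5*(-⅒)*(-13)*1*(⅑) = 2 - (23/25)*(-13)/9 = 2 - (-299)/(25*9) = 2 - 1*(-299/225) = 2 + 299/225 = 749/225 ≈ 3.3289)
(899 - 3404)*(s + K(36)) = (899 - 3404)*(749/225 - ⅙*36) = -2505*(749/225 - 6) = -2505*(-601/225) = 100367/15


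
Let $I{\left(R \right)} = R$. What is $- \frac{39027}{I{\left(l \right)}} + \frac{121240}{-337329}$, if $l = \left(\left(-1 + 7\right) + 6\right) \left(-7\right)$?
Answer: $\frac{4384918241}{9445212} \approx 464.25$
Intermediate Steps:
$l = -84$ ($l = \left(6 + 6\right) \left(-7\right) = 12 \left(-7\right) = -84$)
$- \frac{39027}{I{\left(l \right)}} + \frac{121240}{-337329} = - \frac{39027}{-84} + \frac{121240}{-337329} = \left(-39027\right) \left(- \frac{1}{84}\right) + 121240 \left(- \frac{1}{337329}\right) = \frac{13009}{28} - \frac{121240}{337329} = \frac{4384918241}{9445212}$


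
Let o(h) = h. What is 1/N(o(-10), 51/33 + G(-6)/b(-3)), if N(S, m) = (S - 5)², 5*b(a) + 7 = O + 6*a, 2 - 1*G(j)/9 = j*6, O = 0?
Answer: 1/225 ≈ 0.0044444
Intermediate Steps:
G(j) = 18 - 54*j (G(j) = 18 - 9*j*6 = 18 - 54*j)
b(a) = -7/5 + 6*a/5 (b(a) = -7/5 + (0 + 6*a)/5 = -7/5 + (6*a)/5 = -7/5 + 6*a/5)
N(S, m) = (-5 + S)²
1/N(o(-10), 51/33 + G(-6)/b(-3)) = 1/((-5 - 10)²) = 1/((-15)²) = 1/225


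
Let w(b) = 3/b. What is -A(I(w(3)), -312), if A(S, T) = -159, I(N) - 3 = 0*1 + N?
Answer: 159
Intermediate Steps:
I(N) = 3 + N (I(N) = 3 + (0*1 + N) = 3 + (0 + N) = 3 + N)
-A(I(w(3)), -312) = -1*(-159) = 159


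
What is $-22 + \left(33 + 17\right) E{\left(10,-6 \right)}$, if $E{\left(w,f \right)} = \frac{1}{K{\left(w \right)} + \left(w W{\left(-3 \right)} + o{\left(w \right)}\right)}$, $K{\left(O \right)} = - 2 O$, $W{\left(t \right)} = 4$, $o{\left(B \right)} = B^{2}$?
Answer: $- \frac{259}{12} \approx -21.583$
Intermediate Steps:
$E{\left(w,f \right)} = \frac{1}{w^{2} + 2 w}$ ($E{\left(w,f \right)} = \frac{1}{- 2 w + \left(w 4 + w^{2}\right)} = \frac{1}{- 2 w + \left(4 w + w^{2}\right)} = \frac{1}{- 2 w + \left(w^{2} + 4 w\right)} = \frac{1}{w^{2} + 2 w}$)
$-22 + \left(33 + 17\right) E{\left(10,-6 \right)} = -22 + \left(33 + 17\right) \frac{1}{10 \left(2 + 10\right)} = -22 + 50 \frac{1}{10 \cdot 12} = -22 + 50 \cdot \frac{1}{10} \cdot \frac{1}{12} = -22 + 50 \cdot \frac{1}{120} = -22 + \frac{5}{12} = - \frac{259}{12}$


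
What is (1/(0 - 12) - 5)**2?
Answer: 3721/144 ≈ 25.840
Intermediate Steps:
(1/(0 - 12) - 5)**2 = (1/(-12) - 5)**2 = (-1/12 - 5)**2 = (-61/12)**2 = 3721/144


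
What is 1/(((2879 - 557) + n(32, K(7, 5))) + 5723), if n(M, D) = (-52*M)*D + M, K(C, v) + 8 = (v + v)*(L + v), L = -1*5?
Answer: 1/21389 ≈ 4.6753e-5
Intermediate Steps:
L = -5
K(C, v) = -8 + 2*v*(-5 + v) (K(C, v) = -8 + (v + v)*(-5 + v) = -8 + (2*v)*(-5 + v) = -8 + 2*v*(-5 + v))
n(M, D) = M - 52*D*M (n(M, D) = -52*D*M + M = M - 52*D*M)
1/(((2879 - 557) + n(32, K(7, 5))) + 5723) = 1/(((2879 - 557) + 32*(1 - 52*(-8 - 10*5 + 2*5²))) + 5723) = 1/((2322 + 32*(1 - 52*(-8 - 50 + 2*25))) + 5723) = 1/((2322 + 32*(1 - 52*(-8 - 50 + 50))) + 5723) = 1/((2322 + 32*(1 - 52*(-8))) + 5723) = 1/((2322 + 32*(1 + 416)) + 5723) = 1/((2322 + 32*417) + 5723) = 1/((2322 + 13344) + 5723) = 1/(15666 + 5723) = 1/21389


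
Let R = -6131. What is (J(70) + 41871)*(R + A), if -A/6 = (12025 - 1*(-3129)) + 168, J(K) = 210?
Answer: -4126589103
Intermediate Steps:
A = -91932 (A = -6*((12025 - 1*(-3129)) + 168) = -6*((12025 + 3129) + 168) = -6*(15154 + 168) = -6*15322 = -91932)
(J(70) + 41871)*(R + A) = (210 + 41871)*(-6131 - 91932) = 42081*(-98063) = -4126589103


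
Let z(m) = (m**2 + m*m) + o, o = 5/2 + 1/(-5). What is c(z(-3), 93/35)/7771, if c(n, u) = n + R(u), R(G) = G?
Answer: 1607/543970 ≈ 0.0029542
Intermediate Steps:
o = 23/10 (o = 5*(1/2) + 1*(-1/5) = 5/2 - 1/5 = 23/10 ≈ 2.3000)
z(m) = 23/10 + 2*m**2 (z(m) = (m**2 + m*m) + 23/10 = (m**2 + m**2) + 23/10 = 2*m**2 + 23/10 = 23/10 + 2*m**2)
c(n, u) = n + u
c(z(-3), 93/35)/7771 = ((23/10 + 2*(-3)**2) + 93/35)/7771 = ((23/10 + 2*9) + 93*(1/35))*(1/7771) = ((23/10 + 18) + 93/35)*(1/7771) = (203/10 + 93/35)*(1/7771) = (1607/70)*(1/7771) = 1607/543970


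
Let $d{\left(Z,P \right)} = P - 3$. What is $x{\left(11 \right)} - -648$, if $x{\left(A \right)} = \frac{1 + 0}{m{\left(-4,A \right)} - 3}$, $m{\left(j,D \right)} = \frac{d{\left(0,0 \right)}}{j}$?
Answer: $\frac{5828}{9} \approx 647.56$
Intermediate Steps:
$d{\left(Z,P \right)} = -3 + P$ ($d{\left(Z,P \right)} = P - 3 = -3 + P$)
$m{\left(j,D \right)} = - \frac{3}{j}$ ($m{\left(j,D \right)} = \frac{-3 + 0}{j} = - \frac{3}{j}$)
$x{\left(A \right)} = - \frac{4}{9}$ ($x{\left(A \right)} = \frac{1 + 0}{- \frac{3}{-4} - 3} = 1 \frac{1}{\left(-3\right) \left(- \frac{1}{4}\right) - 3} = 1 \frac{1}{\frac{3}{4} - 3} = 1 \frac{1}{- \frac{9}{4}} = 1 \left(- \frac{4}{9}\right) = - \frac{4}{9}$)
$x{\left(11 \right)} - -648 = - \frac{4}{9} - -648 = - \frac{4}{9} + 648 = \frac{5828}{9}$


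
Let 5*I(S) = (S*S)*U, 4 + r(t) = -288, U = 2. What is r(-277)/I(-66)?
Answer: -365/2178 ≈ -0.16758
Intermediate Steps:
r(t) = -292 (r(t) = -4 - 288 = -292)
I(S) = 2*S**2/5 (I(S) = ((S*S)*2)/5 = (S**2*2)/5 = (2*S**2)/5 = 2*S**2/5)
r(-277)/I(-66) = -292/((2/5)*(-66)**2) = -292/((2/5)*4356) = -292/8712/5 = -292*5/8712 = -365/2178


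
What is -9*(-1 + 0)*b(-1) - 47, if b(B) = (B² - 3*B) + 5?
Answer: 34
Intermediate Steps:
b(B) = 5 + B² - 3*B
-9*(-1 + 0)*b(-1) - 47 = -9*(-1 + 0)*(5 + (-1)² - 3*(-1)) - 47 = -(-9)*(5 + 1 + 3) - 47 = -(-9)*9 - 47 = -9*(-9) - 47 = 81 - 47 = 34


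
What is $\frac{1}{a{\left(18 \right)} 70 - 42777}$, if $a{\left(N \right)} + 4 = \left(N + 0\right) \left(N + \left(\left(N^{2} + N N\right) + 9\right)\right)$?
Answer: $\frac{1}{807443} \approx 1.2385 \cdot 10^{-6}$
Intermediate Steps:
$a{\left(N \right)} = -4 + N \left(9 + N + 2 N^{2}\right)$ ($a{\left(N \right)} = -4 + \left(N + 0\right) \left(N + \left(\left(N^{2} + N N\right) + 9\right)\right) = -4 + N \left(N + \left(\left(N^{2} + N^{2}\right) + 9\right)\right) = -4 + N \left(N + \left(2 N^{2} + 9\right)\right) = -4 + N \left(N + \left(9 + 2 N^{2}\right)\right) = -4 + N \left(9 + N + 2 N^{2}\right)$)
$\frac{1}{a{\left(18 \right)} 70 - 42777} = \frac{1}{\left(-4 + 18^{2} + 2 \cdot 18^{3} + 9 \cdot 18\right) 70 - 42777} = \frac{1}{\left(-4 + 324 + 2 \cdot 5832 + 162\right) 70 - 42777} = \frac{1}{\left(-4 + 324 + 11664 + 162\right) 70 - 42777} = \frac{1}{12146 \cdot 70 - 42777} = \frac{1}{850220 - 42777} = \frac{1}{807443}$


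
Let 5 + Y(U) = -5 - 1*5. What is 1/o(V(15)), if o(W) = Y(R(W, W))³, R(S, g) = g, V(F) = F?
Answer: -1/3375 ≈ -0.00029630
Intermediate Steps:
Y(U) = -15 (Y(U) = -5 + (-5 - 1*5) = -5 + (-5 - 5) = -5 - 10 = -15)
o(W) = -3375 (o(W) = (-15)³ = -3375)
1/o(V(15)) = 1/(-3375) = -1/3375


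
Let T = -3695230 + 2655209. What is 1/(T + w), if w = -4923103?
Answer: -1/5963124 ≈ -1.6770e-7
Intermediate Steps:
T = -1040021
1/(T + w) = 1/(-1040021 - 4923103) = 1/(-5963124) = -1/5963124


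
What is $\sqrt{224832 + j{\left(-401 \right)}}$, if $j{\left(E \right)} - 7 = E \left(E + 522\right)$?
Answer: $\sqrt{176318} \approx 419.9$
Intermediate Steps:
$j{\left(E \right)} = 7 + E \left(522 + E\right)$ ($j{\left(E \right)} = 7 + E \left(E + 522\right) = 7 + E \left(522 + E\right)$)
$\sqrt{224832 + j{\left(-401 \right)}} = \sqrt{224832 + \left(7 + \left(-401\right)^{2} + 522 \left(-401\right)\right)} = \sqrt{224832 + \left(7 + 160801 - 209322\right)} = \sqrt{224832 - 48514} = \sqrt{176318}$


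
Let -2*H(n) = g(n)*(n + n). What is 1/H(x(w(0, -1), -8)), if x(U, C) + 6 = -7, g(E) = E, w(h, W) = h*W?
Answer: -1/169 ≈ -0.0059172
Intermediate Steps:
w(h, W) = W*h
x(U, C) = -13 (x(U, C) = -6 - 7 = -13)
H(n) = -n² (H(n) = -n*(n + n)/2 = -n*2*n/2 = -n²)
1/H(x(w(0, -1), -8)) = 1/(-1*(-13)²) = 1/(-1*169) = 1/(-169) = -1/169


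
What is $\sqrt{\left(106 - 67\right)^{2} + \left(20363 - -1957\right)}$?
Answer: $3 \sqrt{2649} \approx 154.41$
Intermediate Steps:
$\sqrt{\left(106 - 67\right)^{2} + \left(20363 - -1957\right)} = \sqrt{39^{2} + \left(20363 + 1957\right)} = \sqrt{1521 + 22320} = \sqrt{23841} = 3 \sqrt{2649}$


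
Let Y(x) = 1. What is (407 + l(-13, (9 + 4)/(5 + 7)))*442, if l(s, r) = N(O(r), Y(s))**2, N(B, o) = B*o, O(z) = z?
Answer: 12989717/72 ≈ 1.8041e+5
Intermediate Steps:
l(s, r) = r**2 (l(s, r) = (r*1)**2 = r**2)
(407 + l(-13, (9 + 4)/(5 + 7)))*442 = (407 + ((9 + 4)/(5 + 7))**2)*442 = (407 + (13/12)**2)*442 = (407 + 169/144)*442 = (58777/144)*442 = 12989717/72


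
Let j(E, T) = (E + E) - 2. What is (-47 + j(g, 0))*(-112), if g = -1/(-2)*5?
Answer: 4928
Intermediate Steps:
g = 5/2 (g = -(-1)/2*5 = -1*(-½)*5 = (½)*5 = 5/2 ≈ 2.5000)
j(E, T) = -2 + 2*E (j(E, T) = 2*E - 2 = -2 + 2*E)
(-47 + j(g, 0))*(-112) = (-47 + (-2 + 2*(5/2)))*(-112) = (-47 + (-2 + 5))*(-112) = (-47 + 3)*(-112) = -44*(-112) = 4928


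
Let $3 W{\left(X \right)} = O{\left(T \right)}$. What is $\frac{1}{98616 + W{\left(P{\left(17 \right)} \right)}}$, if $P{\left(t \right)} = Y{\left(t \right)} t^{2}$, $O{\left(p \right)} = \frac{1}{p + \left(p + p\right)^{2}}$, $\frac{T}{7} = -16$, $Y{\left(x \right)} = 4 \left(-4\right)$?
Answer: $\frac{150192}{14811334273} \approx 1.014 \cdot 10^{-5}$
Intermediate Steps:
$Y{\left(x \right)} = -16$
$T = -112$ ($T = 7 \left(-16\right) = -112$)
$O{\left(p \right)} = \frac{1}{p + 4 p^{2}}$ ($O{\left(p \right)} = \frac{1}{p + \left(2 p\right)^{2}} = \frac{1}{p + 4 p^{2}}$)
$P{\left(t \right)} = - 16 t^{2}$
$W{\left(X \right)} = \frac{1}{150192}$ ($W{\left(X \right)} = \frac{\frac{1}{-112} \frac{1}{1 + 4 \left(-112\right)}}{3} = \frac{\left(- \frac{1}{112}\right) \frac{1}{1 - 448}}{3} = \frac{\left(- \frac{1}{112}\right) \frac{1}{-447}}{3} = \frac{\left(- \frac{1}{112}\right) \left(- \frac{1}{447}\right)}{3} = \frac{1}{3} \cdot \frac{1}{50064} = \frac{1}{150192}$)
$\frac{1}{98616 + W{\left(P{\left(17 \right)} \right)}} = \frac{1}{98616 + \frac{1}{150192}} = \frac{1}{\frac{14811334273}{150192}} = \frac{150192}{14811334273}$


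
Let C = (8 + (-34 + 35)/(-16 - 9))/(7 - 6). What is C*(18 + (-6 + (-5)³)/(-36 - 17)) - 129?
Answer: 8998/265 ≈ 33.955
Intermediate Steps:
C = 199/25 (C = (8 + 1/(-25))/1 = (8 + 1*(-1/25))*1 = (8 - 1/25)*1 = (199/25)*1 = 199/25 ≈ 7.9600)
C*(18 + (-6 + (-5)³)/(-36 - 17)) - 129 = 199*(18 + (-6 + (-5)³)/(-36 - 17))/25 - 129 = 199*(18 + (-6 - 125)/(-53))/25 - 129 = 199*(18 - 131*(-1/53))/25 - 129 = 199*(18 + 131/53)/25 - 129 = (199/25)*(1085/53) - 129 = 43183/265 - 129 = 8998/265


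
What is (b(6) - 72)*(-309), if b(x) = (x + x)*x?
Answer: 0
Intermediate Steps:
b(x) = 2*x**2 (b(x) = (2*x)*x = 2*x**2)
(b(6) - 72)*(-309) = (2*6**2 - 72)*(-309) = (2*36 - 72)*(-309) = (72 - 72)*(-309) = 0*(-309) = 0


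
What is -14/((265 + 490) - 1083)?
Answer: 7/164 ≈ 0.042683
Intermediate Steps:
-14/((265 + 490) - 1083) = -14/(755 - 1083) = -14/(-328) = -1/328*(-14) = 7/164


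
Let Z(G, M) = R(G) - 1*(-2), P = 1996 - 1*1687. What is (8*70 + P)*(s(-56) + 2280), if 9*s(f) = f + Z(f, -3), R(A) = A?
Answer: 17736290/9 ≈ 1.9707e+6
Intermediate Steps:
P = 309 (P = 1996 - 1687 = 309)
Z(G, M) = 2 + G (Z(G, M) = G - 1*(-2) = G + 2 = 2 + G)
s(f) = 2/9 + 2*f/9 (s(f) = (f + (2 + f))/9 = (2 + 2*f)/9 = 2/9 + 2*f/9)
(8*70 + P)*(s(-56) + 2280) = (8*70 + 309)*((2/9 + (2/9)*(-56)) + 2280) = (560 + 309)*((2/9 - 112/9) + 2280) = 869*(-110/9 + 2280) = 869*(20410/9) = 17736290/9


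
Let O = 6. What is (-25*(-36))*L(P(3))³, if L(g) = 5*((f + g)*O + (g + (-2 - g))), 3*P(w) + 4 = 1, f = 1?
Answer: -900000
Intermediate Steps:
P(w) = -1 (P(w) = -4/3 + (⅓)*1 = -4/3 + ⅓ = -1)
L(g) = 20 + 30*g (L(g) = 5*((1 + g)*6 + (g + (-2 - g))) = 5*((6 + 6*g) - 2) = 5*(4 + 6*g) = 20 + 30*g)
(-25*(-36))*L(P(3))³ = (-25*(-36))*(20 + 30*(-1))³ = 900*(20 - 30)³ = 900*(-10)³ = 900*(-1000) = -900000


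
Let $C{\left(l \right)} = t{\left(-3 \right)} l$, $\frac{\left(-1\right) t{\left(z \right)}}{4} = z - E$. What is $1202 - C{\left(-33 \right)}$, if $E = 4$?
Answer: $2126$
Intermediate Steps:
$t{\left(z \right)} = 16 - 4 z$ ($t{\left(z \right)} = - 4 \left(z - 4\right) = - 4 \left(-4 + z\right) = 16 - 4 z$)
$C{\left(l \right)} = 28 l$ ($C{\left(l \right)} = \left(16 - -12\right) l = \left(16 + 12\right) l = 28 l$)
$1202 - C{\left(-33 \right)} = 1202 - 28 \left(-33\right) = 1202 - -924 = 1202 + 924 = 2126$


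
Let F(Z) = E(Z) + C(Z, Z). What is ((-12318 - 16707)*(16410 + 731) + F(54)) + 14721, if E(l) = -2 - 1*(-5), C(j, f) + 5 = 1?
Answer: -497502805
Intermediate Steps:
C(j, f) = -4 (C(j, f) = -5 + 1 = -4)
E(l) = 3 (E(l) = -2 + 5 = 3)
F(Z) = -1 (F(Z) = 3 - 4 = -1)
((-12318 - 16707)*(16410 + 731) + F(54)) + 14721 = ((-12318 - 16707)*(16410 + 731) - 1) + 14721 = (-29025*17141 - 1) + 14721 = (-497517525 - 1) + 14721 = -497517526 + 14721 = -497502805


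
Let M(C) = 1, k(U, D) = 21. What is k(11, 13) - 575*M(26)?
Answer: -554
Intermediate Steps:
k(11, 13) - 575*M(26) = 21 - 575*1 = 21 - 575 = -554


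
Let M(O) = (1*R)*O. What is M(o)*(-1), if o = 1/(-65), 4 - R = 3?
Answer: 1/65 ≈ 0.015385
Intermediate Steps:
R = 1 (R = 4 - 1*3 = 4 - 3 = 1)
o = -1/65 ≈ -0.015385
M(O) = O (M(O) = (1*1)*O = 1*O = O)
M(o)*(-1) = -1/65*(-1) = 1/65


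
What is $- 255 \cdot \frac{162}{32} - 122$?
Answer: $- \frac{22607}{16} \approx -1412.9$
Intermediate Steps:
$- 255 \cdot \frac{162}{32} - 122 = - 255 \cdot 162 \cdot \frac{1}{32} - 122 = \left(-255\right) \frac{81}{16} - 122 = - \frac{20655}{16} - 122 = - \frac{22607}{16}$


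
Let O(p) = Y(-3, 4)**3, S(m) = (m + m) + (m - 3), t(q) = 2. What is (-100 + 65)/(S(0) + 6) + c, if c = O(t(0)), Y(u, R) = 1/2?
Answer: -277/24 ≈ -11.542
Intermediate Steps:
Y(u, R) = 1/2
S(m) = -3 + 3*m (S(m) = 2*m + (-3 + m) = -3 + 3*m)
O(p) = 1/8 (O(p) = (1/2)**3 = 1/8)
c = 1/8 ≈ 0.12500
(-100 + 65)/(S(0) + 6) + c = (-100 + 65)/((-3 + 3*0) + 6) + 1/8 = -35/((-3 + 0) + 6) + 1/8 = -35/(-3 + 6) + 1/8 = -35/3 + 1/8 = -277/24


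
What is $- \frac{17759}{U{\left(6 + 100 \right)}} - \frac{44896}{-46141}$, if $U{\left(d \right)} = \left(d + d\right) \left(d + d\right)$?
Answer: $\frac{1198387805}{2073761104} \approx 0.57788$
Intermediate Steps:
$U{\left(d \right)} = 4 d^{2}$ ($U{\left(d \right)} = 2 d 2 d = 4 d^{2}$)
$- \frac{17759}{U{\left(6 + 100 \right)}} - \frac{44896}{-46141} = - \frac{17759}{4 \left(6 + 100\right)^{2}} - \frac{44896}{-46141} = - \frac{17759}{4 \cdot 106^{2}} - - \frac{44896}{46141} = - \frac{17759}{4 \cdot 11236} + \frac{44896}{46141} = - \frac{17759}{44944} + \frac{44896}{46141} = \frac{1198387805}{2073761104}$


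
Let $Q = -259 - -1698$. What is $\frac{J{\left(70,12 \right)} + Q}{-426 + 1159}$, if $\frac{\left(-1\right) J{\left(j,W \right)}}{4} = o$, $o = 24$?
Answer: $\frac{1343}{733} \approx 1.8322$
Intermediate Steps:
$Q = 1439$ ($Q = -259 + 1698 = 1439$)
$J{\left(j,W \right)} = -96$ ($J{\left(j,W \right)} = \left(-4\right) 24 = -96$)
$\frac{J{\left(70,12 \right)} + Q}{-426 + 1159} = \frac{-96 + 1439}{-426 + 1159} = \frac{1343}{733}$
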